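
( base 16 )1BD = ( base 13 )283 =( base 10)445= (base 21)104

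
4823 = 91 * 53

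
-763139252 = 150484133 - 913623385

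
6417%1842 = 891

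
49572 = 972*51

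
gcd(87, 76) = 1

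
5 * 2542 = 12710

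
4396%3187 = 1209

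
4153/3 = 4153/3 = 1384.33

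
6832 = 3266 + 3566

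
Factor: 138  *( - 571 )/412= -2^(-1 ) * 3^1*23^1*103^ ( - 1)*571^1 = - 39399/206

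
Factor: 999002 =2^1*457^1*1093^1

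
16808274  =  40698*413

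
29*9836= 285244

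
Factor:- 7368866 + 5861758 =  -1507108 = - 2^2*  53^1*7109^1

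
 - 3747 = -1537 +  - 2210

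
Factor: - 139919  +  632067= 2^2*61^1*2017^1 = 492148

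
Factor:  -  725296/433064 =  - 2^1*11^1*13^1*317^1*54133^( - 1 ) = -90662/54133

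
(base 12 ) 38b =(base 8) 1033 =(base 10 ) 539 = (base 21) 14e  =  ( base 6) 2255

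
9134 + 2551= 11685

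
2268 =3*756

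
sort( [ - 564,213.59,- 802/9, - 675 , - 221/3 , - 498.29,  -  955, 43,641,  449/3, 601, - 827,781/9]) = [ - 955, - 827, - 675, - 564,  -  498.29, - 802/9, - 221/3, 43,781/9, 449/3,213.59,  601 , 641]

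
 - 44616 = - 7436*6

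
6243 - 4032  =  2211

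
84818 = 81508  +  3310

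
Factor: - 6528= - 2^7*3^1*17^1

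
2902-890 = 2012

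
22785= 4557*5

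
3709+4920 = 8629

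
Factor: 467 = 467^1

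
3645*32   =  116640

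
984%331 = 322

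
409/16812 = 409/16812 = 0.02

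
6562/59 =111 +13/59 = 111.22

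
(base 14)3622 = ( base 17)1fb3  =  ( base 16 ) 24de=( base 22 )jb0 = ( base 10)9438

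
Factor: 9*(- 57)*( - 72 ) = 2^3* 3^5*19^1 = 36936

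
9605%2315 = 345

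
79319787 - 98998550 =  - 19678763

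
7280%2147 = 839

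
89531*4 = 358124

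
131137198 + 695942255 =827079453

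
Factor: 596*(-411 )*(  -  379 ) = 92838324 = 2^2*3^1*137^1*149^1*379^1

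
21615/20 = 1080 + 3/4 = 1080.75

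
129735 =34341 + 95394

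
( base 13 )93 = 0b1111000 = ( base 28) 48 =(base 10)120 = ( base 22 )5a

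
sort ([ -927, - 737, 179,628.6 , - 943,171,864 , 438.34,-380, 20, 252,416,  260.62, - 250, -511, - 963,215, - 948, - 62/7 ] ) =[ - 963, -948, - 943, - 927, - 737, - 511, - 380, - 250, - 62/7 , 20, 171,179 , 215,252, 260.62, 416, 438.34,628.6,864 ]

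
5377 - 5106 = 271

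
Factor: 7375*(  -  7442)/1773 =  - 54884750/1773 = - 2^1*3^( - 2)*5^3 * 59^1 *61^2  *  197^ ( - 1 ) 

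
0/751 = 0=0.00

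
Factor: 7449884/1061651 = 2^2*13^1*23^1*6229^1*1061651^(  -  1) 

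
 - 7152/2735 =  - 3+1053/2735 = - 2.61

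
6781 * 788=5343428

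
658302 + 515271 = 1173573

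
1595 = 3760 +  - 2165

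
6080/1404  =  4 + 116/351  =  4.33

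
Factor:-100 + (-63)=-163^1 = - 163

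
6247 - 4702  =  1545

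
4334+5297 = 9631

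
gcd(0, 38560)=38560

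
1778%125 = 28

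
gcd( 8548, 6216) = 4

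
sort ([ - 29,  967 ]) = [ -29, 967]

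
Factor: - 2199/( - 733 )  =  3^1 = 3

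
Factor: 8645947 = 967^1*8941^1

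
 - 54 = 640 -694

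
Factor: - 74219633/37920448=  - 2^(-6)*877^1*84629^1*592507^( - 1)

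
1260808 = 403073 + 857735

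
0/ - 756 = 0/1 = - 0.00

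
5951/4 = 1487 + 3/4 = 1487.75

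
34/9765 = 34/9765 = 0.00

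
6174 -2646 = 3528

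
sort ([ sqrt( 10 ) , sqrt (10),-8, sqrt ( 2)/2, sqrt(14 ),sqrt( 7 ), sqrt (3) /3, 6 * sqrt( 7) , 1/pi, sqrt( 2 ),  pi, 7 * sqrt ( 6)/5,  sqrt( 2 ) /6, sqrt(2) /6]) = [ - 8, sqrt( 2 )/6,sqrt( 2 )/6, 1/pi,sqrt (3)/3,sqrt(2 )/2, sqrt( 2), sqrt(7),  pi,  sqrt( 10 ),sqrt(10), 7 * sqrt(6)/5, sqrt(14), 6*sqrt( 7)]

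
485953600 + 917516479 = 1403470079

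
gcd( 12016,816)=16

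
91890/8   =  11486 + 1/4 = 11486.25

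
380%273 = 107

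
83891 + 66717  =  150608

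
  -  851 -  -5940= 5089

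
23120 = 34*680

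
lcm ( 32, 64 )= 64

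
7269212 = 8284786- 1015574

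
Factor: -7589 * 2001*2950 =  - 44797487550= - 2^1 * 3^1*5^2 * 23^1 * 29^1*59^1 * 7589^1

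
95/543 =95/543 = 0.17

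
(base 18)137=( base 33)bm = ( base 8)601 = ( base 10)385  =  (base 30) CP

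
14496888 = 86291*168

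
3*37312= 111936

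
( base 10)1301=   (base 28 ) 1ID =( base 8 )2425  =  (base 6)10005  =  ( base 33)16E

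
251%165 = 86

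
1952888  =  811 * 2408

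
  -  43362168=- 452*95934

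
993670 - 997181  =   - 3511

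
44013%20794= 2425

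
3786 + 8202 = 11988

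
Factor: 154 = 2^1 * 7^1* 11^1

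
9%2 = 1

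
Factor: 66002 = 2^1*61^1 * 541^1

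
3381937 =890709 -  - 2491228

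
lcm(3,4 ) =12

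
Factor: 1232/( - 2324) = -2^2*11^1* 83^ ( - 1)=-44/83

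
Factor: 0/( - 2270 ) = 0 = 0^1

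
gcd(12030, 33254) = 2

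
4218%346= 66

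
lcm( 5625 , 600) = 45000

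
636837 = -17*(-37461)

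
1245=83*15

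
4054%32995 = 4054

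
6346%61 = 2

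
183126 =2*91563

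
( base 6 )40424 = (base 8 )12340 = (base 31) 5HC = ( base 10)5344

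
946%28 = 22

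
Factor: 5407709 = 929^1*5821^1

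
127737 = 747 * 171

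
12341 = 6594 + 5747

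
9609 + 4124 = 13733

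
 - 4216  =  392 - 4608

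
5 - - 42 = 47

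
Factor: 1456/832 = 2^( - 2 )*7^1 = 7/4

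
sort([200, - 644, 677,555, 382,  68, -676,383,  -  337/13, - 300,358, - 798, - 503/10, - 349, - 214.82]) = [- 798, - 676, - 644, - 349,  -  300 , - 214.82,-503/10,  -  337/13,68, 200,358,  382, 383,555 , 677]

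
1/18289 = 1/18289 =0.00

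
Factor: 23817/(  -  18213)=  - 13^(  -  1 )*17^1 = - 17/13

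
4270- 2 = 4268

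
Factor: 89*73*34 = 220898  =  2^1* 17^1*73^1*89^1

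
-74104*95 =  - 7039880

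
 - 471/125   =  -471/125 = - 3.77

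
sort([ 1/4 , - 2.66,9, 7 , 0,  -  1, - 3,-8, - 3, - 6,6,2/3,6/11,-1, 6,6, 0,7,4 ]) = [ - 8,-6, - 3, - 3, - 2.66, - 1, -1 , 0,0,1/4, 6/11,  2/3,4, 6, 6,6,7, 7, 9]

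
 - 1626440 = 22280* ( - 73 ) 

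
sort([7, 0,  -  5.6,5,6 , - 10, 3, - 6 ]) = [ - 10, - 6,-5.6, 0,3, 5 , 6,  7]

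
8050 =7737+313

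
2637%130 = 37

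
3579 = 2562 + 1017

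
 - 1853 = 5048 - 6901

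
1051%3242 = 1051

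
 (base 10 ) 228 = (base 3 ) 22110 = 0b11100100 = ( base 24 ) 9c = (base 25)93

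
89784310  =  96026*935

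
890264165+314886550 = 1205150715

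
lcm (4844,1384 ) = 9688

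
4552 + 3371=7923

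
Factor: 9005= 5^1 *1801^1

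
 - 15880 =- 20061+4181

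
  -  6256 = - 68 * 92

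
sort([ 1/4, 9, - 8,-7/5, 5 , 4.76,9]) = [ - 8, - 7/5, 1/4,4.76,5, 9, 9]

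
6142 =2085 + 4057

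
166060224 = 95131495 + 70928729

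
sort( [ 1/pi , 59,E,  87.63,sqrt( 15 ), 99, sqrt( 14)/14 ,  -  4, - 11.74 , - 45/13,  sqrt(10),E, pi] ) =[ - 11.74, - 4, - 45/13,sqrt (14)/14,1/pi , E,E,pi,sqrt(10),sqrt( 15 ) , 59, 87.63,99 ]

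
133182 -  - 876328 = 1009510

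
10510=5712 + 4798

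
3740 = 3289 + 451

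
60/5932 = 15/1483 = 0.01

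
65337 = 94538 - 29201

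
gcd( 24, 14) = 2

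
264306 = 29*9114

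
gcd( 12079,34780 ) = 47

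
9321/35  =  266 + 11/35 = 266.31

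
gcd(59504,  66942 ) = 7438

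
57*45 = 2565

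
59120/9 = 59120/9 = 6568.89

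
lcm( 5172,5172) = 5172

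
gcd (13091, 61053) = 1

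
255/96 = 85/32 = 2.66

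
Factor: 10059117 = 3^1 * 491^1*6829^1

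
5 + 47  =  52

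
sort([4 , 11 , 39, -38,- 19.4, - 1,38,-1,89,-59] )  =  [  -  59, - 38, - 19.4, - 1,-1, 4, 11,38, 39, 89 ]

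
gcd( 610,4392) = 122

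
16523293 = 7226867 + 9296426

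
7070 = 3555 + 3515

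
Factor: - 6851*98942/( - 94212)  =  338925821/47106= 2^( - 1)*3^(  -  2 )* 13^1*17^1*31^1*61^1*811^1*2617^( - 1 ) 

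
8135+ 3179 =11314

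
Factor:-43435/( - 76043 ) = 5^1*7^1*11^(-1)*17^1*31^(-1)*73^1*223^( - 1)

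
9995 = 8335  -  -1660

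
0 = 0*71666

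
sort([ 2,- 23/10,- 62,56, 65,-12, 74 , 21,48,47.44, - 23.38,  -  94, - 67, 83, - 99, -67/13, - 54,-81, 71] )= [-99, - 94  , - 81, - 67, - 62, - 54,- 23.38, - 12, - 67/13, - 23/10, 2, 21,47.44 , 48, 56, 65, 71, 74, 83] 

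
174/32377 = 174/32377 = 0.01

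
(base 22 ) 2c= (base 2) 111000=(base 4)320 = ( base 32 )1o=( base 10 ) 56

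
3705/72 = 51 + 11/24= 51.46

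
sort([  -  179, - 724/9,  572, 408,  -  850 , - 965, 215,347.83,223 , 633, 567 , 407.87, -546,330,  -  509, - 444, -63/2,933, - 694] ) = [  -  965 , - 850, - 694,- 546, - 509, - 444, - 179,- 724/9,  -  63/2,215, 223, 330,347.83,407.87, 408 , 567, 572,633,933] 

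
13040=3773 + 9267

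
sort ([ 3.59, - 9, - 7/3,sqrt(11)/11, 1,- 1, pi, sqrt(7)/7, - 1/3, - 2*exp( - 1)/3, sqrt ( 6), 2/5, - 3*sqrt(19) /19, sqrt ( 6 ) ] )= [-9,-7/3, - 1  , - 3*sqrt( 19 ) /19, - 1/3, - 2*exp( - 1)/3, sqrt( 11)/11 , sqrt(7)/7, 2/5,1, sqrt(6), sqrt(6),  pi, 3.59]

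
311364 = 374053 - 62689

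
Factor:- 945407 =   -  31^1*30497^1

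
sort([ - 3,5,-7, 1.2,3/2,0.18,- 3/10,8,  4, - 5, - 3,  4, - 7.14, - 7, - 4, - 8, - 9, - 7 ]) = [ - 9,-8, - 7.14, - 7, - 7 , - 7, - 5,-4, - 3,  -  3, - 3/10,0.18,  1.2,3/2 , 4, 4, 5, 8 ] 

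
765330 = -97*(-7890) 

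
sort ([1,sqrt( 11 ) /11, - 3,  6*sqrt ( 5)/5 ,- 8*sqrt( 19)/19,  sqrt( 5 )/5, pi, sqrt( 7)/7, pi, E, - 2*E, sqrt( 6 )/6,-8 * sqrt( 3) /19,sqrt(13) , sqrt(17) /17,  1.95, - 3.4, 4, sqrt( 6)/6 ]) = [-2*E, - 3.4, - 3, - 8*sqrt( 19) /19, - 8*sqrt( 3)/19,sqrt(17 )/17,sqrt ( 11 )/11, sqrt ( 7 ) /7, sqrt( 6 )/6,sqrt( 6)/6, sqrt( 5)/5,1, 1.95,  6*sqrt( 5) /5, E , pi,pi,sqrt( 13 ),4 ]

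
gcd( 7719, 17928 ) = 249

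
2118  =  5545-3427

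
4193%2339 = 1854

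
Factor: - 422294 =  - 2^1 * 19^1*11113^1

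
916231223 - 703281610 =212949613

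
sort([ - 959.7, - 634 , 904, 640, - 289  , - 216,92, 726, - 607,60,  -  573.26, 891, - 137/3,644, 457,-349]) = [  -  959.7,-634, - 607, - 573.26 , - 349, - 289, - 216, - 137/3, 60,92, 457 , 640 , 644,726, 891, 904]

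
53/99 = 53/99 =0.54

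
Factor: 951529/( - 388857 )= - 3^( - 1 )*7^( - 1 )*37^1 *18517^ ( - 1)*25717^1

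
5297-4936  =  361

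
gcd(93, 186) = 93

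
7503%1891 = 1830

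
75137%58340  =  16797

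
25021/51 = 25021/51   =  490.61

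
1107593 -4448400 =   -  3340807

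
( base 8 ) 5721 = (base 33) 2pm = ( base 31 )34I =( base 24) 561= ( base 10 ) 3025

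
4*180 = 720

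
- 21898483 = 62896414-84794897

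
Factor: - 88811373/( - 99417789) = 3^(-1)*7^2*31^1*19489^1*11046421^( - 1) = 29603791/33139263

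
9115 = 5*1823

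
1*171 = 171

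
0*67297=0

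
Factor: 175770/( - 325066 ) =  - 405/749 = - 3^4*5^1*7^(  -  1)*107^( - 1) 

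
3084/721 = 4  +  200/721 = 4.28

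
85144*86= 7322384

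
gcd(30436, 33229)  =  7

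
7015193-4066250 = 2948943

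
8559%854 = 19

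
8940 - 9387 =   -  447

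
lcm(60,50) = 300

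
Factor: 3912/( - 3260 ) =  - 6/5 = - 2^1 * 3^1 * 5^( - 1)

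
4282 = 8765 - 4483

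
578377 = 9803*59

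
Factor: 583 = 11^1 * 53^1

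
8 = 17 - 9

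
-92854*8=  - 742832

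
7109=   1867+5242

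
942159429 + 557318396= 1499477825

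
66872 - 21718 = 45154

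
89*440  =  39160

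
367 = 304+63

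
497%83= 82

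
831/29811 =277/9937 = 0.03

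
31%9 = 4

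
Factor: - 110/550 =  - 5^( - 1) = - 1/5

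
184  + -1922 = -1738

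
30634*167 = 5115878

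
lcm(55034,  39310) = 275170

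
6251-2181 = 4070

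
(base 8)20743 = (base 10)8675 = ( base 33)7VT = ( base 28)B1N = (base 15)2885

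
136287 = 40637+95650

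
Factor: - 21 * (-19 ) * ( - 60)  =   - 23940 = - 2^2*3^2 * 5^1*7^1 * 19^1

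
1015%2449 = 1015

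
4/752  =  1/188 = 0.01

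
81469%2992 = 685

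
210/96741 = 70/32247 = 0.00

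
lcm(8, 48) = 48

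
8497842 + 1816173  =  10314015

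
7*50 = 350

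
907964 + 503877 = 1411841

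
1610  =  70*23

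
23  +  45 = 68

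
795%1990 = 795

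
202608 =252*804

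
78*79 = 6162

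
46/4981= 46/4981 = 0.01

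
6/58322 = 3/29161= 0.00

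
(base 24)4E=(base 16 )6e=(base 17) 68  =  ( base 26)46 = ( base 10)110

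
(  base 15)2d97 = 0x2659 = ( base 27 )dcg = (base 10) 9817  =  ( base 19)183d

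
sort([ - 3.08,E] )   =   [-3.08,  E] 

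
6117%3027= 63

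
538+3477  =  4015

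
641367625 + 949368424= 1590736049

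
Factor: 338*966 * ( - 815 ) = - 2^2*3^1*5^1 * 7^1*13^2  *  23^1 * 163^1 = - 266104020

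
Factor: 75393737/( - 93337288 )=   -  2^(-3 ) * 11^(  -  1)*199^1*227^1*733^(  -  1 ) * 1447^(  -  1)*1669^1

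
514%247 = 20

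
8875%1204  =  447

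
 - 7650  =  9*(-850) 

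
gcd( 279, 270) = 9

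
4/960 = 1/240=0.00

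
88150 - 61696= 26454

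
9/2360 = 9/2360 = 0.00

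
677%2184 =677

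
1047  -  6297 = -5250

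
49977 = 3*16659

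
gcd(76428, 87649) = 1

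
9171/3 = 3057 = 3057.00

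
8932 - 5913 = 3019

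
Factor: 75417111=3^2 * 7^1*11^1*108827^1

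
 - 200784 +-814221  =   - 1015005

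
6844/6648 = 1711/1662= 1.03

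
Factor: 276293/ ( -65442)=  - 2^( - 1 )*3^( - 1)*13^(-1 )*839^(-1 )*276293^1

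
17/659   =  17/659 = 0.03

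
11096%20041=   11096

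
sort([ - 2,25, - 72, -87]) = [ - 87, - 72, - 2, 25] 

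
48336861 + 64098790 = 112435651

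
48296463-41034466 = 7261997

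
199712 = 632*316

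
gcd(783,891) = 27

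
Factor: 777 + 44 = 821^1 = 821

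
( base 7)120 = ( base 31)21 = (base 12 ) 53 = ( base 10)63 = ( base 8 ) 77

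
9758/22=4879/11  =  443.55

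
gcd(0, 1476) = 1476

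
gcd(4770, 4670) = 10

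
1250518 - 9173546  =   - 7923028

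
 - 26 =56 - 82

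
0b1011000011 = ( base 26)115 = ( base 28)P7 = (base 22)1A3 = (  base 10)707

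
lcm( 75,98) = 7350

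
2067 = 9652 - 7585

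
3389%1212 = 965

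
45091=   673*67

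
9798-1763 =8035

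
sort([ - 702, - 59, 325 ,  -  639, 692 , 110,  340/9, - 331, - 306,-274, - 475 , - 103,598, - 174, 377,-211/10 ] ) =[ - 702, - 639 , - 475, - 331,  -  306,-274, - 174,-103, - 59, - 211/10, 340/9, 110, 325, 377, 598, 692 ]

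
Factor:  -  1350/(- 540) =2^( - 1)*5^1= 5/2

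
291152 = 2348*124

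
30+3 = 33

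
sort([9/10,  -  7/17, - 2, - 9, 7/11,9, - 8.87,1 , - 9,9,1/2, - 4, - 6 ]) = [-9, - 9, - 8.87, - 6,-4,-2, - 7/17,  1/2,7/11, 9/10,1, 9,9]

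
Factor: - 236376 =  - 2^3 * 3^2*7^2*67^1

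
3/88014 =1/29338  =  0.00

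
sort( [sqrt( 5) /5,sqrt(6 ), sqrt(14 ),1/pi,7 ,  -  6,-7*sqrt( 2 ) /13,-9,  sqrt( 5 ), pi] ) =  [ - 9, - 6, -7*sqrt( 2 ) /13,1/pi,sqrt(5 ) /5,sqrt( 5), sqrt( 6 ),pi,  sqrt (14),7 ] 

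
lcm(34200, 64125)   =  513000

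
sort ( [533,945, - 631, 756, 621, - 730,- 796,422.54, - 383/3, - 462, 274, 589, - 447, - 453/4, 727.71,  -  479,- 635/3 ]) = [ - 796, - 730, - 631, - 479, - 462, - 447,  -  635/3, - 383/3, - 453/4,274,422.54, 533, 589,621, 727.71, 756, 945 ] 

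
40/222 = 20/111 = 0.18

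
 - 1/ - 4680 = 1/4680 = 0.00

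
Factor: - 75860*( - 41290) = 3132259400 =2^3*5^2 * 3793^1 * 4129^1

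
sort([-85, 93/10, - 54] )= [ - 85, - 54, 93/10] 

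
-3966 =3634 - 7600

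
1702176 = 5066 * 336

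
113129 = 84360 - - 28769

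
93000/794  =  117 + 51/397 = 117.13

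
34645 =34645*1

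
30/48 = 5/8 = 0.62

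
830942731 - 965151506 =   -  134208775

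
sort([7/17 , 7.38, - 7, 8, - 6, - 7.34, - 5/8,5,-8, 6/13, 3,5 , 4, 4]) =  [ - 8, - 7.34, - 7, - 6,  -  5/8,7/17,6/13, 3,4, 4,5, 5, 7.38 , 8] 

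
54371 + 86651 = 141022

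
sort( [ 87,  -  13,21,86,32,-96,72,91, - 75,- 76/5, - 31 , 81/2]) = [ - 96,-75, -31, - 76/5,  -  13, 21, 32,81/2,72,  86,87,91]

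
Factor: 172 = 2^2 * 43^1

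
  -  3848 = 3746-7594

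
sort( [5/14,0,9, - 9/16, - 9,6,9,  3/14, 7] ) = [ - 9, - 9/16,0,3/14, 5/14, 6, 7,9, 9 ]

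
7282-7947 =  - 665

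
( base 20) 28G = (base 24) 1GG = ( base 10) 976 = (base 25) 1e1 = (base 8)1720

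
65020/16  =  4063 + 3/4  =  4063.75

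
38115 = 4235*9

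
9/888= 3/296 = 0.01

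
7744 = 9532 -1788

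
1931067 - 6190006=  - 4258939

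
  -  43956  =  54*( - 814 )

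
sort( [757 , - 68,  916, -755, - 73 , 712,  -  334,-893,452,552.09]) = [-893, - 755,- 334, - 73,-68, 452, 552.09,712,757,916]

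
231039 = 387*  597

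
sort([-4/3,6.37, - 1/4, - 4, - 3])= [ - 4, - 3, - 4/3,  -  1/4,6.37 ]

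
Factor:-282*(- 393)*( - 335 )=  -  37126710 = - 2^1*3^2*5^1* 47^1*67^1*131^1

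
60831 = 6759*9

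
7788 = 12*649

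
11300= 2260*5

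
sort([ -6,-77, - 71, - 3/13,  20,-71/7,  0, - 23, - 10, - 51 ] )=[ - 77, - 71, - 51,-23, - 71/7, - 10, - 6, - 3/13, 0, 20 ]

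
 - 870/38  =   - 23 + 2/19 = -22.89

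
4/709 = 4/709 = 0.01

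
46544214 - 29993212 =16551002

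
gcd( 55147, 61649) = 1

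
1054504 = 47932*22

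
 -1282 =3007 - 4289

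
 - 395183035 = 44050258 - 439233293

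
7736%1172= 704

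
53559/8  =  6694 + 7/8 = 6694.88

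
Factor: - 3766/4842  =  - 3^(-2)*7^1 = -  7/9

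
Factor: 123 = 3^1*41^1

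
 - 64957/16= - 64957/16 = - 4059.81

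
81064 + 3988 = 85052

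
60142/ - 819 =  - 74 + 464/819  =  - 73.43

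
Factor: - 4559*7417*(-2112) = 2^6*3^1*11^1*47^1*97^1*7417^1 = 71415385536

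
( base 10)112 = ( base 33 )3D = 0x70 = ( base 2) 1110000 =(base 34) 3A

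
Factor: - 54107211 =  - 3^1*18035737^1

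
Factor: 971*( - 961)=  - 31^2*971^1=- 933131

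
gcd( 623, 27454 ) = 7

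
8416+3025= 11441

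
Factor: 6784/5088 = 4/3 = 2^2 * 3^( - 1 )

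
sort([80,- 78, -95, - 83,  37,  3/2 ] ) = [-95, - 83, - 78,3/2 , 37 , 80]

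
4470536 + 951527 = 5422063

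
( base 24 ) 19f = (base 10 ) 807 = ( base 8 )1447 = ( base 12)573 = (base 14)419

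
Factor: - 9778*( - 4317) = 2^1*3^1*1439^1*4889^1 = 42211626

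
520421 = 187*2783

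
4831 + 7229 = 12060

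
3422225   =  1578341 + 1843884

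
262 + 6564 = 6826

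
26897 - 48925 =  -  22028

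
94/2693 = 94/2693 =0.03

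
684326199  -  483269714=201056485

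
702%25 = 2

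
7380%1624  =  884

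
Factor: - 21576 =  - 2^3 * 3^1 * 29^1*31^1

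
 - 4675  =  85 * ( - 55 ) 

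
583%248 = 87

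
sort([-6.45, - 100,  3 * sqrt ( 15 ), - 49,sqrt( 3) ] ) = [ - 100, - 49, - 6.45 , sqrt ( 3),  3 * sqrt( 15)] 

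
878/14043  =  878/14043 = 0.06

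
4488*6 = 26928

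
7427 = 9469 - 2042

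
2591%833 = 92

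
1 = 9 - 8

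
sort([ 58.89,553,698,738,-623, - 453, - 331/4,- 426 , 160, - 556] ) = [-623, - 556, - 453, - 426,-331/4,58.89, 160,553 , 698,738 ] 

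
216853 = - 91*(-2383)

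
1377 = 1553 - 176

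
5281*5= 26405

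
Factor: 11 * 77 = 847 = 7^1*11^2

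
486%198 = 90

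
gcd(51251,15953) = 53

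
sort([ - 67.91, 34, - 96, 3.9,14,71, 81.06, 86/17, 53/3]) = [ - 96, - 67.91, 3.9, 86/17, 14, 53/3,34, 71,81.06]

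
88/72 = 11/9 = 1.22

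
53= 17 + 36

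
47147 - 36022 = 11125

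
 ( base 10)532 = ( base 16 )214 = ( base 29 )ia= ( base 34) fm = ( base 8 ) 1024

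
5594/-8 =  - 2797/4= - 699.25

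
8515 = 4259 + 4256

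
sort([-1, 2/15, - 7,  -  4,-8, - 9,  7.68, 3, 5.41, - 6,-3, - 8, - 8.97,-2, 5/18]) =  [ - 9,  -  8.97,-8, - 8, - 7,  -  6, - 4 ,-3, - 2,-1,2/15,  5/18, 3, 5.41,7.68]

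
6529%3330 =3199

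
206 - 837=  - 631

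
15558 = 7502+8056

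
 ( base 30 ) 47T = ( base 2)111011111111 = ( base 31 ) 3uq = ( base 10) 3839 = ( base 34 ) 3av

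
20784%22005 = 20784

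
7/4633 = 7/4633 = 0.00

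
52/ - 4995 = - 52/4995 = -0.01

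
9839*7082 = 69679798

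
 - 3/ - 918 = 1/306  =  0.00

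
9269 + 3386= 12655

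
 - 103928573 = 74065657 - 177994230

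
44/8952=11/2238  =  0.00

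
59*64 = 3776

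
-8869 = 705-9574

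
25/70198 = 25/70198 = 0.00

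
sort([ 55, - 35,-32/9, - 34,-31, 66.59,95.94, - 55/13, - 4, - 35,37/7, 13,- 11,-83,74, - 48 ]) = [-83, - 48,-35, - 35, - 34,-31, - 11,-55/13,- 4, - 32/9, 37/7, 13,55, 66.59,74,95.94]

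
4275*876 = 3744900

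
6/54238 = 3/27119 = 0.00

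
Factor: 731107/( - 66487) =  - 13^1*17^(-1)*3911^( - 1)* 56239^1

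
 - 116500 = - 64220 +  - 52280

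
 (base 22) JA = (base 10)428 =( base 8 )654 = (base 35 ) c8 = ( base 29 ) EM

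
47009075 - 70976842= - 23967767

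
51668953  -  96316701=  - 44647748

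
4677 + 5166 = 9843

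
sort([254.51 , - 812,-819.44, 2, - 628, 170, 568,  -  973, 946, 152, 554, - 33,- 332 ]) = [ - 973, - 819.44, - 812, - 628, - 332, - 33, 2, 152, 170,254.51, 554,568,946 ] 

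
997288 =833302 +163986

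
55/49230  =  11/9846 = 0.00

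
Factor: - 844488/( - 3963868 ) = 2^1*3^2 *37^1 *317^1 * 990967^( - 1) = 211122/990967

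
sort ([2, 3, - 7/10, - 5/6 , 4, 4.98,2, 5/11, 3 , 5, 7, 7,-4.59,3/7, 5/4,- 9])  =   [ - 9,-4.59, - 5/6, - 7/10,  3/7, 5/11, 5/4,2, 2,  3, 3 , 4, 4.98,5, 7, 7 ] 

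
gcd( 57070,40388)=878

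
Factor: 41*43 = 1763 =41^1*43^1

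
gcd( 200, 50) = 50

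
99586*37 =3684682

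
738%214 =96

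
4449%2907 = 1542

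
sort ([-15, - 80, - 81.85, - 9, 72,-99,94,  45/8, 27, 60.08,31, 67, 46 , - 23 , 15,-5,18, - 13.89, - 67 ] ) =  [ - 99,  -  81.85 , - 80, - 67,- 23, - 15, - 13.89, - 9,- 5, 45/8,  15,  18,27,  31, 46, 60.08, 67,72, 94]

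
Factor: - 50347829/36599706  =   - 2^( - 1 )*3^ ( - 2 ) * 7^1*11^( - 1)*13^ (-1)*17^1*59^(-1 )*241^(- 1 )*423091^1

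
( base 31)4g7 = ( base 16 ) 10fb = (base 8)10373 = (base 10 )4347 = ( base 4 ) 1003323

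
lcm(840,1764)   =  17640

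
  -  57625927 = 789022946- 846648873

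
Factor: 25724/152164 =59/349 = 59^1*349^( - 1 ) 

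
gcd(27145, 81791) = 89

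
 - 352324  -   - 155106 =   -  197218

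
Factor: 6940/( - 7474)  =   - 2^1 * 5^1*37^( - 1 )*101^( - 1)*347^1 = - 3470/3737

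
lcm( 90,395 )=7110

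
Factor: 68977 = 23^1*2999^1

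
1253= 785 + 468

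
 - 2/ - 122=1/61 = 0.02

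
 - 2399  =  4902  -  7301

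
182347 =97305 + 85042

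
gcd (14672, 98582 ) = 2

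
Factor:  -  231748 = - 2^2*11^1*23^1 * 229^1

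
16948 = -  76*( - 223 ) 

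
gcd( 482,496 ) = 2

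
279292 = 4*69823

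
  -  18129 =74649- 92778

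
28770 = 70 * 411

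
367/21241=367/21241  =  0.02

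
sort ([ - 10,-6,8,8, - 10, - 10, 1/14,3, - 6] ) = [ - 10, - 10, - 10,  -  6,-6, 1/14,3, 8, 8]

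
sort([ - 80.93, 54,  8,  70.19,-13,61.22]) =[ -80.93,- 13,  8,54, 61.22 , 70.19] 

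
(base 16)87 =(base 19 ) 72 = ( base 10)135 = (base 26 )55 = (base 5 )1020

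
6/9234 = 1/1539 =0.00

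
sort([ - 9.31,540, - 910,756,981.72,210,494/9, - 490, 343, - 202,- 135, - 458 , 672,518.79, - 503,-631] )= [-910, - 631 ,-503,  -  490, - 458, - 202, - 135, -9.31,494/9,210,343, 518.79, 540,672,756,981.72 ] 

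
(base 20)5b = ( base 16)6F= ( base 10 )111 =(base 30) 3l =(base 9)133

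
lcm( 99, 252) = 2772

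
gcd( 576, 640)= 64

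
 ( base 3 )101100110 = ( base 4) 1311321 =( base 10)7545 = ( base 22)fcl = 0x1d79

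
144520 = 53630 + 90890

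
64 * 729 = 46656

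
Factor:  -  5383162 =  - 2^1 * 2691581^1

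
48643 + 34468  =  83111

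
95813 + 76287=172100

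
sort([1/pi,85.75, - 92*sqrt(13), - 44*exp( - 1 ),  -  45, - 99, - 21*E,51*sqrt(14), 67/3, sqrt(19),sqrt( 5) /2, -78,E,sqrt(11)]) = [ - 92*sqrt( 13),-99, - 78,-21*E, - 45, - 44*exp( - 1 ), 1/pi,sqrt(5 )/2 , E,sqrt( 11),  sqrt(19),67/3,85.75,51*sqrt ( 14) ]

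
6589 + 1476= 8065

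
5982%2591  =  800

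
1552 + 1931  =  3483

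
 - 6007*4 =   -  24028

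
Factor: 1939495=5^1*61^1*6359^1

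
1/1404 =1/1404=0.00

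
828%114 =30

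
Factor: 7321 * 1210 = 8858410=2^1*5^1*11^2*7321^1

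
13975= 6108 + 7867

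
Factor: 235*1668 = 391980 =2^2*3^1*5^1 * 47^1*139^1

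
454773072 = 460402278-5629206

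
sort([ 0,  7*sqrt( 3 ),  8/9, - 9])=[-9, 0, 8/9, 7*sqrt( 3 ) ]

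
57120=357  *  160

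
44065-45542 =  - 1477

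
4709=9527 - 4818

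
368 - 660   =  -292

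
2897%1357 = 183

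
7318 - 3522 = 3796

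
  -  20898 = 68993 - 89891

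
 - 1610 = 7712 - 9322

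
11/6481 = 11/6481 = 0.00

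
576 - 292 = 284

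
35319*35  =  1236165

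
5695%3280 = 2415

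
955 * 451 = 430705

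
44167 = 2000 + 42167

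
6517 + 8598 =15115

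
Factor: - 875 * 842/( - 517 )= 736750/517 =2^1*5^3*7^1*11^( - 1)*47^ ( - 1 ) * 421^1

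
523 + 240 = 763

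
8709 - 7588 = 1121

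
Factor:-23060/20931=  -  2^2*3^( - 1)*5^1*1153^1 * 6977^(-1)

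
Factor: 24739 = 11^1*13^1*173^1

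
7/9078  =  7/9078  =  0.00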